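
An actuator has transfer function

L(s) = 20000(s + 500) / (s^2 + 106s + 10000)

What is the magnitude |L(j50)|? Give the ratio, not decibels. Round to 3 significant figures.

At s = jω = j50:
zero (s+500): 500 + j50 → |·| = √(500²+50²) = √252500 ≈ 502.49, ∠ = arctan(50/500) ≈ 5.71°
quadratic: (j50)² + 106·j50 + 10000 = 7500 + j5300 → |·| ≈ 9183.7, ∠ ≈ 35.25°
|L| = 20000 · 502.49 / 9183.7 ≈ 1094.3

1.09e+03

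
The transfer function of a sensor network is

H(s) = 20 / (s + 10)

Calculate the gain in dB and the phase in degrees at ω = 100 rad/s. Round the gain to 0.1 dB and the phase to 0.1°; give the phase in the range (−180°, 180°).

At s = jω = j100:
pole (s+10): 10 + j100 → |·| = √(10²+100²) = √10100 ≈ 100.5, ∠ = arctan(100/10) ≈ 84.29°
|H| = 20 / 100.5 ≈ 0.199
Gain = 20 log₁₀(0.199) ≈ -14.02 dB
∠H = 0.00° − 84.29° = -84.29°

-14.0 dB, -84.3°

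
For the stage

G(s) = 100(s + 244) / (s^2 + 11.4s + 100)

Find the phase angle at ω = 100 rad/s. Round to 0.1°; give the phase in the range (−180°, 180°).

-151.1°

At s = jω = j100:
zero (s+244): 244 + j100 → |·| = √(244²+100²) = √69536 ≈ 263.7, ∠ = arctan(100/244) ≈ 22.29°
quadratic: (j100)² + 11.4·j100 + 100 = -9900 + j1140 → |·| ≈ 9965.4, ∠ ≈ 173.43°
∠G = 22.29° − 173.43° = -151.14°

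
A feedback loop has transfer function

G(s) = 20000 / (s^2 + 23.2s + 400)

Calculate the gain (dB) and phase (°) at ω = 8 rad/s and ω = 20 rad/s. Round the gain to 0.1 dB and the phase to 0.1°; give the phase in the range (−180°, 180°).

At s = jω = j8:
quadratic: (j8)² + 23.2·j8 + 400 = 336 + j185.6 → |·| ≈ 383.85, ∠ ≈ 28.92°
|G| = 20000 / 383.85 ≈ 52.104
Gain = 20 log₁₀(52.104) ≈ 34.34 dB
∠G = 0.00° − 28.92° = -28.92°

At s = jω = j20:
quadratic: (j20)² + 23.2·j20 + 400 = 0 + j464 → |·| ≈ 464, ∠ ≈ 90.00°
|G| = 20000 / 464 ≈ 43.103
Gain = 20 log₁₀(43.103) ≈ 32.69 dB
∠G = 0.00° − 90.00° = -90.00°

ω = 8: 34.3 dB, -28.9°; ω = 20: 32.7 dB, -90.0°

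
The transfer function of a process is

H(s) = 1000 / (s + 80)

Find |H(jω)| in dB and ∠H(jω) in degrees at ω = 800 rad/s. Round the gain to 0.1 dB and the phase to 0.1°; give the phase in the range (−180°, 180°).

Substitute s = j800:
Numerator: 1000 = 1000 + j0
Denominator: (j800) + 80 = 80 + j800
|N| = √(1000² + 0²) ≈ 1000, ∠N ≈ 0.00°
|D| = √(80² + 800²) ≈ 803.99, ∠D ≈ 84.29°
|H| = 1000 / 803.99 ≈ 1.2438
Gain = 20 log₁₀(1.2438) ≈ 1.90 dB
∠H = 0.00° − 84.29° = -84.29°

1.9 dB, -84.3°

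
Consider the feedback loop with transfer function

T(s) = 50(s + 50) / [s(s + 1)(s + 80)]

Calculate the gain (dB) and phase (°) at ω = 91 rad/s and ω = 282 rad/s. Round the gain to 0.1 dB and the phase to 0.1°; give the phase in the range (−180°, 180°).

At s = jω = j91:
zero (s+50): 50 + j91 → |·| = √(50²+91²) = √10781 ≈ 103.83, ∠ = arctan(91/50) ≈ 61.21°
pole (s+1): 1 + j91 → |·| = √(1²+91²) = √8282 ≈ 91.005, ∠ = arctan(91/1) ≈ 89.37°
pole (s+80): 80 + j91 → |·| = √(80²+91²) = √14681 ≈ 121.17, ∠ = arctan(91/80) ≈ 48.68°
pole at origin: |s| = 91, ∠ = 90.00° (in denominator)
|T| = 50 · 103.83 / 1.0035e+06 ≈ 0.0051734
Gain = 20 log₁₀(0.0051734) ≈ -45.72 dB
∠T = 61.21° − 228.05° = -166.84°

At s = jω = j282:
zero (s+50): 50 + j282 → |·| = √(50²+282²) = √82024 ≈ 286.4, ∠ = arctan(282/50) ≈ 79.95°
pole (s+1): 1 + j282 → |·| = √(1²+282²) = √79525 ≈ 282, ∠ = arctan(282/1) ≈ 89.80°
pole (s+80): 80 + j282 → |·| = √(80²+282²) = √85924 ≈ 293.13, ∠ = arctan(282/80) ≈ 74.16°
pole at origin: |s| = 282, ∠ = 90.00° (in denominator)
|T| = 50 · 286.4 / 2.3311e+07 ≈ 0.0006143
Gain = 20 log₁₀(0.0006143) ≈ -64.23 dB
∠T = 79.95° − 253.96° = -174.01°

ω = 91: -45.7 dB, -166.8°; ω = 282: -64.2 dB, -174.0°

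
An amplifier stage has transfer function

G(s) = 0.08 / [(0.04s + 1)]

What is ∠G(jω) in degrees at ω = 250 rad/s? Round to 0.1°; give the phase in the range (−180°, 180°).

-84.3°

At ω = 250 rad/s:
pole (1 + j250·0.04) = 1 + j10 → |·| ≈ 10.05, ∠ ≈ 84.29°
∠G = (0°) − (84.29°) = -84.29°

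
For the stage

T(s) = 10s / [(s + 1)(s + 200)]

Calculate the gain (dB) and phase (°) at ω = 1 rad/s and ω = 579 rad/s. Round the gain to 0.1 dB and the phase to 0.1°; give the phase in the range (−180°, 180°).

At s = jω = j1:
zero at origin: s = j1 → |·| = 1, ∠ = 90.00°
pole (s+1): 1 + j1 → |·| = √(1²+1²) = √2 ≈ 1.4142, ∠ = arctan(1/1) ≈ 45.00°
pole (s+200): 200 + j1 → |·| = √(200²+1²) = √40001 ≈ 200, ∠ = arctan(1/200) ≈ 0.29°
|T| = 10 · 1 / 282.84 ≈ 0.035356
Gain = 20 log₁₀(0.035356) ≈ -29.03 dB
∠T = 90.00° − 45.29° = 44.71°

At s = jω = j579:
zero at origin: s = j579 → |·| = 579, ∠ = 90.00°
pole (s+1): 1 + j579 → |·| = √(1²+579²) = √335242 ≈ 579, ∠ = arctan(579/1) ≈ 89.90°
pole (s+200): 200 + j579 → |·| = √(200²+579²) = √375241 ≈ 612.57, ∠ = arctan(579/200) ≈ 70.94°
|T| = 10 · 579 / 3.5468e+05 ≈ 0.016325
Gain = 20 log₁₀(0.016325) ≈ -35.74 dB
∠T = 90.00° − 160.84° = -70.84°

ω = 1: -29.0 dB, 44.7°; ω = 579: -35.7 dB, -70.8°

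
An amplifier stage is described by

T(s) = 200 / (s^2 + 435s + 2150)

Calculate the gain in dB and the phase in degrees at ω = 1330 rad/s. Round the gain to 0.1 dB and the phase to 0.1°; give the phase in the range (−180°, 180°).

-79.4 dB, -161.9°

Substitute s = j1330:
Numerator: 200 = 200 + j0
Denominator: (j1330)^2 + 435(j1330) + 2150 = -1766750 + j578550
|N| = √(200² + 0²) ≈ 200, ∠N ≈ 0.00°
|D| = √(1766750² + 578550²) ≈ 1.8591e+06, ∠D ≈ 161.87°
|T| = 200 / 1.8591e+06 ≈ 0.00010758
Gain = 20 log₁₀(0.00010758) ≈ -79.37 dB
∠T = 0.00° − 161.87° = -161.87°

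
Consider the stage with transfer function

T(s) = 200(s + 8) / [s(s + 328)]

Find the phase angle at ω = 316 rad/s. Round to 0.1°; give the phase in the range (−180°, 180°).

-45.4°

At s = jω = j316:
zero (s+8): 8 + j316 → |·| = √(8²+316²) = √99920 ≈ 316.1, ∠ = arctan(316/8) ≈ 88.55°
pole (s+328): 328 + j316 → |·| = √(328²+316²) = √207440 ≈ 455.46, ∠ = arctan(316/328) ≈ 43.93°
pole at origin: |s| = 316, ∠ = 90.00° (in denominator)
∠T = 88.55° − 133.93° = -45.38°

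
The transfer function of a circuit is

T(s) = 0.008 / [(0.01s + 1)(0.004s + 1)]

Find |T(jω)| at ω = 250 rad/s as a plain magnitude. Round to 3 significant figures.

At ω = 250 rad/s:
pole (1 + j250·0.01) = 1 + j2.5 → |·| ≈ 2.6926, ∠ ≈ 68.20°
pole (1 + j250·0.004) = 1 + j1 → |·| ≈ 1.4142, ∠ ≈ 45.00°
|T| = 0.008 · 1 / (2.6926 · 1.4142) ≈ 0.0021009

0.00210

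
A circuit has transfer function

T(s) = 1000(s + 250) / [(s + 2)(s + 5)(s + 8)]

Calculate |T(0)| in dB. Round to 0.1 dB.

69.9 dB

T(0) = 1000·250 / (2·5·8) = 3125
20 log₁₀(3125) ≈ 69.90 dB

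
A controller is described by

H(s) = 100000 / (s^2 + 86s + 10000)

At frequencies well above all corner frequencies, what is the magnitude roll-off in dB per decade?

Each pole contributes −20 dB/decade at high frequency; each zero contributes +20 dB/decade.
Net: 0 zero(s) − 2 pole(s) → -40 dB/decade.

-40 dB/decade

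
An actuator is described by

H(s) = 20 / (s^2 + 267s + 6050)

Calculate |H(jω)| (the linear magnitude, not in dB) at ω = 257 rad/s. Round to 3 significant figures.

0.000219

Substitute s = j257:
Numerator: 20 = 20 + j0
Denominator: (j257)^2 + 267(j257) + 6050 = -59999 + j68619
|N| = √(20² + 0²) ≈ 20, ∠N ≈ 0.00°
|D| = √(59999² + 68619²) ≈ 91151, ∠D ≈ 131.17°
|H| = 20 / 91151 ≈ 0.00021942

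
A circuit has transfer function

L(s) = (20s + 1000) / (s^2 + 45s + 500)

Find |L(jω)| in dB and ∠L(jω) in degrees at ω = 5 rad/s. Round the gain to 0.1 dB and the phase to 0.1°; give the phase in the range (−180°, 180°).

5.6 dB, -19.6°

Substitute s = j5:
Numerator: 20(j5) + 1000 = 1000 + j100
Denominator: (j5)^2 + 45(j5) + 500 = 475 + j225
|N| = √(1000² + 100²) ≈ 1005, ∠N ≈ 5.71°
|D| = √(475² + 225²) ≈ 525.59, ∠D ≈ 25.35°
|L| = 1005 / 525.59 ≈ 1.9121
Gain = 20 log₁₀(1.9121) ≈ 5.63 dB
∠L = 5.71° − 25.35° = -19.64°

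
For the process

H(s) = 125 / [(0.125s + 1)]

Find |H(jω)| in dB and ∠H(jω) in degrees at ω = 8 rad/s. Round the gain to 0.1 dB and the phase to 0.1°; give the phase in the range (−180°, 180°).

At ω = 8 rad/s:
pole (1 + j8·0.125) = 1 + j1 → |·| ≈ 1.4142, ∠ ≈ 45.00°
|H| = 125 · 1 / (1.4142) ≈ 88.389
Gain = 20 log₁₀(88.389) ≈ 38.93 dB
∠H = (0°) − (45.00°) = -45.00°

38.9 dB, -45.0°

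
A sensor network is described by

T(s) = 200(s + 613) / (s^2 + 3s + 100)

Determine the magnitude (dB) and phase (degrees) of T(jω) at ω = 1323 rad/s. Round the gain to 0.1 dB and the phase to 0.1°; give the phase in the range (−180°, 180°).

-15.6 dB, -114.7°

At s = jω = j1323:
zero (s+613): 613 + j1323 → |·| = √(613²+1323²) = √2126098 ≈ 1458.1, ∠ = arctan(1323/613) ≈ 65.14°
quadratic: (j1323)² + 3·j1323 + 100 = -1750229 + j3969 → |·| ≈ 1.7502e+06, ∠ ≈ 179.87°
|T| = 200 · 1458.1 / 1.7502e+06 ≈ 0.16662
Gain = 20 log₁₀(0.16662) ≈ -15.57 dB
∠T = 65.14° − 179.87° = -114.73°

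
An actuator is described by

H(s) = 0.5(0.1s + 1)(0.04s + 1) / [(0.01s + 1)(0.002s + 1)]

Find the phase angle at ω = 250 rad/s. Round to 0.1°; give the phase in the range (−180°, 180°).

At ω = 250 rad/s:
zero (1 + j250·0.1) = 1 + j25 → |·| ≈ 25.02, ∠ ≈ 87.71°
zero (1 + j250·0.04) = 1 + j10 → |·| ≈ 10.05, ∠ ≈ 84.29°
pole (1 + j250·0.01) = 1 + j2.5 → |·| ≈ 2.6926, ∠ ≈ 68.20°
pole (1 + j250·0.002) = 1 + j0.5 → |·| ≈ 1.118, ∠ ≈ 26.57°
∠H = (87.71° + 84.29°) − (68.20° + 26.57°) = 77.23°

77.2°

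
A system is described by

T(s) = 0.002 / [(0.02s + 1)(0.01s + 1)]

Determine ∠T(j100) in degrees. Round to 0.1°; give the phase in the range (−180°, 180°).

At ω = 100 rad/s:
pole (1 + j100·0.02) = 1 + j2 → |·| ≈ 2.2361, ∠ ≈ 63.43°
pole (1 + j100·0.01) = 1 + j1 → |·| ≈ 1.4142, ∠ ≈ 45.00°
∠T = (0°) − (63.43° + 45.00°) = -108.43°

-108.4°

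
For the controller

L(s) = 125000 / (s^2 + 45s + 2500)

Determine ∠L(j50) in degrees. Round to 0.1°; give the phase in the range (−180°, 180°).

At s = jω = j50:
quadratic: (j50)² + 45·j50 + 2500 = 0 + j2250 → |·| ≈ 2250, ∠ ≈ 90.00°
∠L = 0.00° − 90.00° = -90.00°

-90.0°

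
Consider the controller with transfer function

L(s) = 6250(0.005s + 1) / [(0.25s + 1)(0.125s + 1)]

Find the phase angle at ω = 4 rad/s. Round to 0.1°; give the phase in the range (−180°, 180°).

At ω = 4 rad/s:
zero (1 + j4·0.005) = 1 + j0.02 → |·| ≈ 1.0002, ∠ ≈ 1.15°
pole (1 + j4·0.25) = 1 + j1 → |·| ≈ 1.4142, ∠ ≈ 45.00°
pole (1 + j4·0.125) = 1 + j0.5 → |·| ≈ 1.118, ∠ ≈ 26.57°
∠L = (1.15°) − (45.00° + 26.57°) = -70.42°

-70.4°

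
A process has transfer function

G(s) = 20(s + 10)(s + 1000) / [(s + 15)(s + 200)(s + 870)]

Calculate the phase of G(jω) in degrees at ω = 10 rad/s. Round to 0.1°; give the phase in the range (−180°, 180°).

8.4°

At s = jω = j10:
zero (s+10): 10 + j10 → |·| = √(10²+10²) = √200 ≈ 14.142, ∠ = arctan(10/10) ≈ 45.00°
zero (s+1000): 1000 + j10 → |·| = √(1000²+10²) = √1000100 ≈ 1000, ∠ = arctan(10/1000) ≈ 0.57°
pole (s+15): 15 + j10 → |·| = √(15²+10²) = √325 ≈ 18.028, ∠ = arctan(10/15) ≈ 33.69°
pole (s+200): 200 + j10 → |·| = √(200²+10²) = √40100 ≈ 200.25, ∠ = arctan(10/200) ≈ 2.86°
pole (s+870): 870 + j10 → |·| = √(870²+10²) = √757000 ≈ 870.06, ∠ = arctan(10/870) ≈ 0.66°
∠G = 45.57° − 37.21° = 8.36°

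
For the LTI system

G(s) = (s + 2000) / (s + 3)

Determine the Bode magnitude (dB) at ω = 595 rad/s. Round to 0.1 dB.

Substitute s = j595:
Numerator: (j595) + 2000 = 2000 + j595
Denominator: (j595) + 3 = 3 + j595
|N| = √(2000² + 595²) ≈ 2086.6, ∠N ≈ 16.57°
|D| = √(3² + 595²) ≈ 595.01, ∠D ≈ 89.71°
|G| = 2086.6 / 595.01 ≈ 3.5068
Gain = 20 log₁₀(3.5068) ≈ 10.90 dB

10.9 dB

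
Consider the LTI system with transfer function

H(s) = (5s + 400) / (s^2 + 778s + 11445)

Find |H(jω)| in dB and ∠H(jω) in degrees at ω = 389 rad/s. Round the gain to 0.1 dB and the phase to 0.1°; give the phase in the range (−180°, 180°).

Substitute s = j389:
Numerator: 5(j389) + 400 = 400 + j1945
Denominator: (j389)^2 + 778(j389) + 11445 = -139876 + j302642
|N| = √(400² + 1945²) ≈ 1985.7, ∠N ≈ 78.38°
|D| = √(139876² + 302642²) ≈ 3.334e+05, ∠D ≈ 114.81°
|H| = 1985.7 / 3.334e+05 ≈ 0.0059559
Gain = 20 log₁₀(0.0059559) ≈ -44.50 dB
∠H = 78.38° − 114.81° = -36.43°

-44.5 dB, -36.4°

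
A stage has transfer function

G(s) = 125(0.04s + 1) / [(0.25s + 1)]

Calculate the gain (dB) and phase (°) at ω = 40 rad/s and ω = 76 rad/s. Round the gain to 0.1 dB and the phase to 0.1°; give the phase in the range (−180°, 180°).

ω = 40: 27.4 dB, -26.3°; ω = 76: 26.5 dB, -15.2°

At ω = 40 rad/s:
zero (1 + j40·0.04) = 1 + j1.6 → |·| ≈ 1.8868, ∠ ≈ 57.99°
pole (1 + j40·0.25) = 1 + j10 → |·| ≈ 10.05, ∠ ≈ 84.29°
|G| = 125 · 1.8868 / (10.05) ≈ 23.468
Gain = 20 log₁₀(23.468) ≈ 27.41 dB
∠G = (57.99°) − (84.29°) = -26.30°

At ω = 76 rad/s:
zero (1 + j76·0.04) = 1 + j3.04 → |·| ≈ 3.2002, ∠ ≈ 71.79°
pole (1 + j76·0.25) = 1 + j19 → |·| ≈ 19.026, ∠ ≈ 86.99°
|G| = 125 · 3.2002 / (19.026) ≈ 21.025
Gain = 20 log₁₀(21.025) ≈ 26.45 dB
∠G = (71.79°) − (86.99°) = -15.20°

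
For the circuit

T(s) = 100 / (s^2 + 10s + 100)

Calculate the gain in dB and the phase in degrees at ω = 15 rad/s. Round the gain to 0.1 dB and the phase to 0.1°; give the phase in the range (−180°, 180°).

At s = jω = j15:
quadratic: (j15)² + 10·j15 + 100 = -125 + j150 → |·| ≈ 195.26, ∠ ≈ 129.81°
|T| = 100 / 195.26 ≈ 0.51214
Gain = 20 log₁₀(0.51214) ≈ -5.81 dB
∠T = 0.00° − 129.81° = -129.81°

-5.8 dB, -129.8°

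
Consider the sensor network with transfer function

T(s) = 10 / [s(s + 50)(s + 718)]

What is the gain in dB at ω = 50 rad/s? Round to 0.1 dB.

At s = jω = j50:
pole (s+50): 50 + j50 → |·| = √(50²+50²) = √5000 ≈ 70.711, ∠ = arctan(50/50) ≈ 45.00°
pole (s+718): 718 + j50 → |·| = √(718²+50²) = √518024 ≈ 719.74, ∠ = arctan(50/718) ≈ 3.98°
pole at origin: |s| = 50, ∠ = 90.00° (in denominator)
|T| = 10 / 2.5447e+06 ≈ 3.9297e-06
Gain = 20 log₁₀(3.9297e-06) ≈ -108.11 dB

-108.1 dB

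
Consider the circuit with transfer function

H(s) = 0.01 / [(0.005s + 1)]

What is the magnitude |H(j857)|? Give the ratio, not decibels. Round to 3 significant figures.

0.00227

At ω = 857 rad/s:
pole (1 + j857·0.005) = 1 + j4.285 → |·| ≈ 4.4001, ∠ ≈ 76.86°
|H| = 0.01 · 1 / (4.4001) ≈ 0.0022727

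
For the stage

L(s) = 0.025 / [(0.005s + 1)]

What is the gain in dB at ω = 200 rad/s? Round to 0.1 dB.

At ω = 200 rad/s:
pole (1 + j200·0.005) = 1 + j1 → |·| ≈ 1.4142, ∠ ≈ 45.00°
|L| = 0.025 · 1 / (1.4142) ≈ 0.017678
Gain = 20 log₁₀(0.017678) ≈ -35.05 dB

-35.1 dB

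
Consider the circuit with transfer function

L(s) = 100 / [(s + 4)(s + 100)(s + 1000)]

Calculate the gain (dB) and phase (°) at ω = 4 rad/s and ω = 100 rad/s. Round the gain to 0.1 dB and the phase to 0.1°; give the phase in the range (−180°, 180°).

At s = jω = j4:
pole (s+4): 4 + j4 → |·| = √(4²+4²) = √32 ≈ 5.6569, ∠ = arctan(4/4) ≈ 45.00°
pole (s+100): 100 + j4 → |·| = √(100²+4²) = √10016 ≈ 100.08, ∠ = arctan(4/100) ≈ 2.29°
pole (s+1000): 1000 + j4 → |·| = √(1000²+4²) = √1000016 ≈ 1000, ∠ = arctan(4/1000) ≈ 0.23°
|L| = 100 / 5.6614e+05 ≈ 0.00017663
Gain = 20 log₁₀(0.00017663) ≈ -75.06 dB
∠L = 0.00° − 47.52° = -47.52°

At s = jω = j100:
pole (s+4): 4 + j100 → |·| = √(4²+100²) = √10016 ≈ 100.08, ∠ = arctan(100/4) ≈ 87.71°
pole (s+100): 100 + j100 → |·| = √(100²+100²) = √20000 ≈ 141.42, ∠ = arctan(100/100) ≈ 45.00°
pole (s+1000): 1000 + j100 → |·| = √(1000²+100²) = √1010000 ≈ 1005, ∠ = arctan(100/1000) ≈ 5.71°
|L| = 100 / 1.4224e+07 ≈ 7.0304e-06
Gain = 20 log₁₀(7.0304e-06) ≈ -103.06 dB
∠L = 0.00° − 138.42° = -138.42°

ω = 4: -75.1 dB, -47.5°; ω = 100: -103.1 dB, -138.4°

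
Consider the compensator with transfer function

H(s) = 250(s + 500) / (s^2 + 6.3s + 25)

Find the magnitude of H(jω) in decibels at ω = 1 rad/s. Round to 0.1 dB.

At s = jω = j1:
zero (s+500): 500 + j1 → |·| = √(500²+1²) = √250001 ≈ 500, ∠ = arctan(1/500) ≈ 0.11°
quadratic: (j1)² + 6.3·j1 + 25 = 24 + j6.3 → |·| ≈ 24.813, ∠ ≈ 14.71°
|H| = 250 · 500 / 24.813 ≈ 5037.7
Gain = 20 log₁₀(5037.7) ≈ 74.04 dB

74.0 dB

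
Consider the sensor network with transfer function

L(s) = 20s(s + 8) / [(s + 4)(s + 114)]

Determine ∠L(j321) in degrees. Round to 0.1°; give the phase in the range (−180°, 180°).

At s = jω = j321:
zero (s+8): 8 + j321 → |·| = √(8²+321²) = √103105 ≈ 321.1, ∠ = arctan(321/8) ≈ 88.57°
zero at origin: s = j321 → |·| = 321, ∠ = 90.00°
pole (s+4): 4 + j321 → |·| = √(4²+321²) = √103057 ≈ 321.02, ∠ = arctan(321/4) ≈ 89.29°
pole (s+114): 114 + j321 → |·| = √(114²+321²) = √116037 ≈ 340.64, ∠ = arctan(321/114) ≈ 70.45°
∠L = 178.57° − 159.74° = 18.83°

18.8°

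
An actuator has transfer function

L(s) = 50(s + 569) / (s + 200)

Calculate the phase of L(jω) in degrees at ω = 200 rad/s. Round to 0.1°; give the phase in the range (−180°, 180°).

-25.6°

At s = jω = j200:
zero (s+569): 569 + j200 → |·| = √(569²+200²) = √363761 ≈ 603.13, ∠ = arctan(200/569) ≈ 19.37°
pole (s+200): 200 + j200 → |·| = √(200²+200²) = √80000 ≈ 282.84, ∠ = arctan(200/200) ≈ 45.00°
∠L = 19.37° − 45.00° = -25.63°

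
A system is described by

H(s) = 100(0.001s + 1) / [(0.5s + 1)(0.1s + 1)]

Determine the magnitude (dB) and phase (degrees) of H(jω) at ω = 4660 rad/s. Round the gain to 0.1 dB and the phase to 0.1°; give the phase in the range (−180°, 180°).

-67.2 dB, -102.0°

At ω = 4660 rad/s:
zero (1 + j4660·0.001) = 1 + j4.66 → |·| ≈ 4.7661, ∠ ≈ 77.89°
pole (1 + j4660·0.5) = 1 + j2330 → |·| ≈ 2330, ∠ ≈ 89.98°
pole (1 + j4660·0.1) = 1 + j466 → |·| ≈ 466, ∠ ≈ 89.88°
|H| = 100 · 4.7661 / (2330 · 466) ≈ 0.00043896
Gain = 20 log₁₀(0.00043896) ≈ -67.15 dB
∠H = (77.89°) − (89.98° + 89.88°) = -101.97°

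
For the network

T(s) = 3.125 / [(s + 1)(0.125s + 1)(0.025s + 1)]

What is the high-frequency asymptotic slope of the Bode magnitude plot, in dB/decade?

-60 dB/decade

Each pole contributes −20 dB/decade at high frequency; each zero contributes +20 dB/decade.
Net: 0 zero(s) − 3 pole(s) → -60 dB/decade.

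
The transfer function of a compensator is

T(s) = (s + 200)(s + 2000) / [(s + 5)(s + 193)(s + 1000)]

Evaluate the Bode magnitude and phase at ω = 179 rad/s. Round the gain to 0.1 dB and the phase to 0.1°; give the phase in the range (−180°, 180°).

At s = jω = j179:
zero (s+200): 200 + j179 → |·| = √(200²+179²) = √72041 ≈ 268.4, ∠ = arctan(179/200) ≈ 41.83°
zero (s+2000): 2000 + j179 → |·| = √(2000²+179²) = √4032041 ≈ 2008, ∠ = arctan(179/2000) ≈ 5.11°
pole (s+5): 5 + j179 → |·| = √(5²+179²) = √32066 ≈ 179.07, ∠ = arctan(179/5) ≈ 88.40°
pole (s+193): 193 + j179 → |·| = √(193²+179²) = √69290 ≈ 263.23, ∠ = arctan(179/193) ≈ 42.84°
pole (s+1000): 1000 + j179 → |·| = √(1000²+179²) = √1032041 ≈ 1015.9, ∠ = arctan(179/1000) ≈ 10.15°
|T| = 1 · 5.3895e+05 / 4.7886e+07 ≈ 0.011255
Gain = 20 log₁₀(0.011255) ≈ -38.97 dB
∠T = 46.94° − 141.39° = -94.45°

-39.0 dB, -94.5°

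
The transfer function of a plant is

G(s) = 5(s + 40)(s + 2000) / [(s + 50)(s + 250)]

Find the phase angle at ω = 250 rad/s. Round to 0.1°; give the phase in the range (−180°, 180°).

-35.7°

At s = jω = j250:
zero (s+40): 40 + j250 → |·| = √(40²+250²) = √64100 ≈ 253.18, ∠ = arctan(250/40) ≈ 80.91°
zero (s+2000): 2000 + j250 → |·| = √(2000²+250²) = √4062500 ≈ 2015.6, ∠ = arctan(250/2000) ≈ 7.13°
pole (s+50): 50 + j250 → |·| = √(50²+250²) = √65000 ≈ 254.95, ∠ = arctan(250/50) ≈ 78.69°
pole (s+250): 250 + j250 → |·| = √(250²+250²) = √125000 ≈ 353.55, ∠ = arctan(250/250) ≈ 45.00°
∠G = 88.04° − 123.69° = -35.65°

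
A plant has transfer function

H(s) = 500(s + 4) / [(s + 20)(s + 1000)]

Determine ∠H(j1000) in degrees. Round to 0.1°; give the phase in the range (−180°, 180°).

At s = jω = j1000:
zero (s+4): 4 + j1000 → |·| = √(4²+1000²) = √1000016 ≈ 1000, ∠ = arctan(1000/4) ≈ 89.77°
pole (s+20): 20 + j1000 → |·| = √(20²+1000²) = √1000400 ≈ 1000.2, ∠ = arctan(1000/20) ≈ 88.85°
pole (s+1000): 1000 + j1000 → |·| = √(1000²+1000²) = √2000000 ≈ 1414.2, ∠ = arctan(1000/1000) ≈ 45.00°
∠H = 89.77° − 133.85° = -44.08°

-44.1°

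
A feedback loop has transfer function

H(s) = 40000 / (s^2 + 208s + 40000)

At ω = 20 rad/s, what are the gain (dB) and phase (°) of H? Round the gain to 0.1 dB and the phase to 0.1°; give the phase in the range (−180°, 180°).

0.0 dB, -6.0°

At s = jω = j20:
quadratic: (j20)² + 208·j20 + 40000 = 39600 + j4160 → |·| ≈ 39818, ∠ ≈ 6.00°
|H| = 40000 / 39818 ≈ 1.0046
Gain = 20 log₁₀(1.0046) ≈ 0.04 dB
∠H = 0.00° − 6.00° = -6.00°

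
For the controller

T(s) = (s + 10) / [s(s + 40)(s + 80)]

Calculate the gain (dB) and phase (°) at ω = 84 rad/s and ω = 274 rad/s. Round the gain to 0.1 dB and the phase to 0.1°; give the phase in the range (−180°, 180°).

ω = 84: -80.6 dB, -117.7°; ω = 274: -98.0 dB, -157.5°

At s = jω = j84:
zero (s+10): 10 + j84 → |·| = √(10²+84²) = √7156 ≈ 84.593, ∠ = arctan(84/10) ≈ 83.21°
pole (s+40): 40 + j84 → |·| = √(40²+84²) = √8656 ≈ 93.038, ∠ = arctan(84/40) ≈ 64.54°
pole (s+80): 80 + j84 → |·| = √(80²+84²) = √13456 ≈ 116, ∠ = arctan(84/80) ≈ 46.40°
pole at origin: |s| = 84, ∠ = 90.00° (in denominator)
|T| = 1 · 84.593 / 9.0656e+05 ≈ 9.3312e-05
Gain = 20 log₁₀(9.3312e-05) ≈ -80.60 dB
∠T = 83.21° − 200.94° = -117.73°

At s = jω = j274:
zero (s+10): 10 + j274 → |·| = √(10²+274²) = √75176 ≈ 274.18, ∠ = arctan(274/10) ≈ 87.91°
pole (s+40): 40 + j274 → |·| = √(40²+274²) = √76676 ≈ 276.9, ∠ = arctan(274/40) ≈ 81.69°
pole (s+80): 80 + j274 → |·| = √(80²+274²) = √81476 ≈ 285.44, ∠ = arctan(274/80) ≈ 73.72°
pole at origin: |s| = 274, ∠ = 90.00° (in denominator)
|T| = 1 · 274.18 / 2.1657e+07 ≈ 1.266e-05
Gain = 20 log₁₀(1.266e-05) ≈ -97.95 dB
∠T = 87.91° − 245.41° = -157.50°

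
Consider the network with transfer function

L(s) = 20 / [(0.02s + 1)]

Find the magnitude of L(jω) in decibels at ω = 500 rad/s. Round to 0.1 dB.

At ω = 500 rad/s:
pole (1 + j500·0.02) = 1 + j10 → |·| ≈ 10.05, ∠ ≈ 84.29°
|L| = 20 · 1 / (10.05) ≈ 1.99
Gain = 20 log₁₀(1.99) ≈ 5.98 dB

6.0 dB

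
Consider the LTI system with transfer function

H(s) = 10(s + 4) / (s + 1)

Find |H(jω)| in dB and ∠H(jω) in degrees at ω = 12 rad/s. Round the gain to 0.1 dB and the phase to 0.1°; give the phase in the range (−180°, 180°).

At s = jω = j12:
zero (s+4): 4 + j12 → |·| = √(4²+12²) = √160 ≈ 12.649, ∠ = arctan(12/4) ≈ 71.57°
pole (s+1): 1 + j12 → |·| = √(1²+12²) = √145 ≈ 12.042, ∠ = arctan(12/1) ≈ 85.24°
|H| = 10 · 12.649 / 12.042 ≈ 10.504
Gain = 20 log₁₀(10.504) ≈ 20.43 dB
∠H = 71.57° − 85.24° = -13.67°

20.4 dB, -13.7°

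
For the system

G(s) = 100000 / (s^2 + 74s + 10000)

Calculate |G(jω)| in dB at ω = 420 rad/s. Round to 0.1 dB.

At s = jω = j420:
quadratic: (j420)² + 74·j420 + 10000 = -166400 + j31080 → |·| ≈ 1.6928e+05, ∠ ≈ 169.42°
|G| = 100000 / 1.6928e+05 ≈ 0.59074
Gain = 20 log₁₀(0.59074) ≈ -4.57 dB

-4.6 dB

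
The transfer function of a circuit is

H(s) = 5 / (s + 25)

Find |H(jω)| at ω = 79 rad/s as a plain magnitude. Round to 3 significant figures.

0.0603

Substitute s = j79:
Numerator: 5 = 5 + j0
Denominator: (j79) + 25 = 25 + j79
|N| = √(5² + 0²) ≈ 5, ∠N ≈ 0.00°
|D| = √(25² + 79²) ≈ 82.861, ∠D ≈ 72.44°
|H| = 5 / 82.861 ≈ 0.060342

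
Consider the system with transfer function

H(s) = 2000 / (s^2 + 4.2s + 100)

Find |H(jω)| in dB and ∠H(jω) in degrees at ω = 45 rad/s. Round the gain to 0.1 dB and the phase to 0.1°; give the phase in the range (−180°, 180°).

At s = jω = j45:
quadratic: (j45)² + 4.2·j45 + 100 = -1925 + j189 → |·| ≈ 1934.3, ∠ ≈ 174.39°
|H| = 2000 / 1934.3 ≈ 1.034
Gain = 20 log₁₀(1.034) ≈ 0.29 dB
∠H = 0.00° − 174.39° = -174.39°

0.3 dB, -174.4°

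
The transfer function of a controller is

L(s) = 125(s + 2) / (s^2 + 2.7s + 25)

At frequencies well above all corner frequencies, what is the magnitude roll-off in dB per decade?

-20 dB/decade

Each pole contributes −20 dB/decade at high frequency; each zero contributes +20 dB/decade.
Net: 1 zero(s) − 2 pole(s) → -20 dB/decade.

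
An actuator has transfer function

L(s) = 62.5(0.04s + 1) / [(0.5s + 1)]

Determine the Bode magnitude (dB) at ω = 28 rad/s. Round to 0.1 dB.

At ω = 28 rad/s:
zero (1 + j28·0.04) = 1 + j1.12 → |·| ≈ 1.5015, ∠ ≈ 48.24°
pole (1 + j28·0.5) = 1 + j14 → |·| ≈ 14.036, ∠ ≈ 85.91°
|L| = 62.5 · 1.5015 / (14.036) ≈ 6.6859
Gain = 20 log₁₀(6.6859) ≈ 16.50 dB

16.5 dB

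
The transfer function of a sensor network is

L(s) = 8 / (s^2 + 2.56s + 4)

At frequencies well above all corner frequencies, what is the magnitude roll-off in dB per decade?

Each pole contributes −20 dB/decade at high frequency; each zero contributes +20 dB/decade.
Net: 0 zero(s) − 2 pole(s) → -40 dB/decade.

-40 dB/decade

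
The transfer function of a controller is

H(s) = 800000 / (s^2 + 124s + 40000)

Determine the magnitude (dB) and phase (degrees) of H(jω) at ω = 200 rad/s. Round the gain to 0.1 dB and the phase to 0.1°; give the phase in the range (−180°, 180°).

At s = jω = j200:
quadratic: (j200)² + 124·j200 + 40000 = 0 + j24800 → |·| ≈ 24800, ∠ ≈ 90.00°
|H| = 800000 / 24800 ≈ 32.258
Gain = 20 log₁₀(32.258) ≈ 30.17 dB
∠H = 0.00° − 90.00° = -90.00°

30.2 dB, -90.0°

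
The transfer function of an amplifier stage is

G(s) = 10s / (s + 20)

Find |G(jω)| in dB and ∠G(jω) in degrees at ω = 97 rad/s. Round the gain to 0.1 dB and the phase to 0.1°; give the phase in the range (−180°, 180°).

At s = jω = j97:
zero at origin: s = j97 → |·| = 97, ∠ = 90.00°
pole (s+20): 20 + j97 → |·| = √(20²+97²) = √9809 ≈ 99.04, ∠ = arctan(97/20) ≈ 78.35°
|G| = 10 · 97 / 99.04 ≈ 9.794
Gain = 20 log₁₀(9.794) ≈ 19.82 dB
∠G = 90.00° − 78.35° = 11.65°

19.8 dB, 11.7°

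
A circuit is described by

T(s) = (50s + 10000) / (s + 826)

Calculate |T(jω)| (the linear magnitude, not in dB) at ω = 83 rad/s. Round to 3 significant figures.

13.0

Substitute s = j83:
Numerator: 50(j83) + 10000 = 10000 + j4150
Denominator: (j83) + 826 = 826 + j83
|N| = √(10000² + 4150²) ≈ 10827, ∠N ≈ 22.54°
|D| = √(826² + 83²) ≈ 830.16, ∠D ≈ 5.74°
|T| = 10827 / 830.16 ≈ 13.042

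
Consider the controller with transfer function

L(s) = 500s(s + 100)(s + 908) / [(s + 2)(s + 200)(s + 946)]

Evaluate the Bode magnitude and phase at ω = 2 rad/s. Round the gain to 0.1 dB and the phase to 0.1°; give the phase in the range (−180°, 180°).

44.6 dB, 45.6°

At s = jω = j2:
zero (s+100): 100 + j2 → |·| = √(100²+2²) = √10004 ≈ 100.02, ∠ = arctan(2/100) ≈ 1.15°
zero (s+908): 908 + j2 → |·| = √(908²+2²) = √824468 ≈ 908, ∠ = arctan(2/908) ≈ 0.13°
zero at origin: s = j2 → |·| = 2, ∠ = 90.00°
pole (s+2): 2 + j2 → |·| = √(2²+2²) = √8 ≈ 2.8284, ∠ = arctan(2/2) ≈ 45.00°
pole (s+200): 200 + j2 → |·| = √(200²+2²) = √40004 ≈ 200.01, ∠ = arctan(2/200) ≈ 0.57°
pole (s+946): 946 + j2 → |·| = √(946²+2²) = √894920 ≈ 946, ∠ = arctan(2/946) ≈ 0.12°
|L| = 500 · 1.8164e+05 / 5.3516e+05 ≈ 169.71
Gain = 20 log₁₀(169.71) ≈ 44.59 dB
∠L = 91.28° − 45.69° = 45.59°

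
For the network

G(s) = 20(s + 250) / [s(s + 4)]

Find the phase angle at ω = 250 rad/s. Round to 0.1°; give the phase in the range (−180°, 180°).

-134.1°

At s = jω = j250:
zero (s+250): 250 + j250 → |·| = √(250²+250²) = √125000 ≈ 353.55, ∠ = arctan(250/250) ≈ 45.00°
pole (s+4): 4 + j250 → |·| = √(4²+250²) = √62516 ≈ 250.03, ∠ = arctan(250/4) ≈ 89.08°
pole at origin: |s| = 250, ∠ = 90.00° (in denominator)
∠G = 45.00° − 179.08° = -134.08°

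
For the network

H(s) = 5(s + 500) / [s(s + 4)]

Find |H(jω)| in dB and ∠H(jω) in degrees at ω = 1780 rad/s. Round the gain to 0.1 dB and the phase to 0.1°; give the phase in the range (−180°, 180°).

-50.7 dB, -105.6°

At s = jω = j1780:
zero (s+500): 500 + j1780 → |·| = √(500²+1780²) = √3418400 ≈ 1848.9, ∠ = arctan(1780/500) ≈ 74.31°
pole (s+4): 4 + j1780 → |·| = √(4²+1780²) = √3168416 ≈ 1780, ∠ = arctan(1780/4) ≈ 89.87°
pole at origin: |s| = 1780, ∠ = 90.00° (in denominator)
|H| = 5 · 1848.9 / 3.1684e+06 ≈ 0.0029177
Gain = 20 log₁₀(0.0029177) ≈ -50.70 dB
∠H = 74.31° − 179.87° = -105.56°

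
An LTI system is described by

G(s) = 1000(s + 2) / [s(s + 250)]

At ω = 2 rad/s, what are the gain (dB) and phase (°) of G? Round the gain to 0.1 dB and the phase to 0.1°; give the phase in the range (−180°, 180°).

15.1 dB, -45.5°

At s = jω = j2:
zero (s+2): 2 + j2 → |·| = √(2²+2²) = √8 ≈ 2.8284, ∠ = arctan(2/2) ≈ 45.00°
pole (s+250): 250 + j2 → |·| = √(250²+2²) = √62504 ≈ 250.01, ∠ = arctan(2/250) ≈ 0.46°
pole at origin: |s| = 2, ∠ = 90.00° (in denominator)
|G| = 1000 · 2.8284 / 500.02 ≈ 5.6566
Gain = 20 log₁₀(5.6566) ≈ 15.05 dB
∠G = 45.00° − 90.46° = -45.46°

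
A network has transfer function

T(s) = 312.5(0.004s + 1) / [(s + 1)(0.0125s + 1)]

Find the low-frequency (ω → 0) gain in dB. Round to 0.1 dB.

49.9 dB

T(0) = 312.5 · 1 / 1 = 312.5
20 log₁₀(312.5) ≈ 49.90 dB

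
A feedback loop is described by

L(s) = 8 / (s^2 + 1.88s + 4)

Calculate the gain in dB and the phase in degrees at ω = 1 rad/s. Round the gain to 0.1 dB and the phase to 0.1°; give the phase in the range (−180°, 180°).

7.1 dB, -32.1°

At s = jω = j1:
quadratic: (j1)² + 1.88·j1 + 4 = 3 + j1.88 → |·| ≈ 3.5404, ∠ ≈ 32.07°
|L| = 8 / 3.5404 ≈ 2.2596
Gain = 20 log₁₀(2.2596) ≈ 7.08 dB
∠L = 0.00° − 32.07° = -32.07°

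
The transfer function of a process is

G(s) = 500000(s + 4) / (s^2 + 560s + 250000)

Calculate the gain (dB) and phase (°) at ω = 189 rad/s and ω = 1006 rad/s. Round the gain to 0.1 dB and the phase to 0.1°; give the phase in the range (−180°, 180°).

At s = jω = j189:
zero (s+4): 4 + j189 → |·| = √(4²+189²) = √35737 ≈ 189.04, ∠ = arctan(189/4) ≈ 88.79°
quadratic: (j189)² + 560·j189 + 250000 = 214279 + j105840 → |·| ≈ 2.3899e+05, ∠ ≈ 26.29°
|G| = 500000 · 189.04 / 2.3899e+05 ≈ 395.5
Gain = 20 log₁₀(395.5) ≈ 51.94 dB
∠G = 88.79° − 26.29° = 62.50°

At s = jω = j1006:
zero (s+4): 4 + j1006 → |·| = √(4²+1006²) = √1012052 ≈ 1006, ∠ = arctan(1006/4) ≈ 89.77°
quadratic: (j1006)² + 560·j1006 + 250000 = -762036 + j563360 → |·| ≈ 9.4767e+05, ∠ ≈ 143.53°
|G| = 500000 · 1006 / 9.4767e+05 ≈ 530.78
Gain = 20 log₁₀(530.78) ≈ 54.50 dB
∠G = 89.77° − 143.53° = -53.76°

ω = 189: 51.9 dB, 62.5°; ω = 1006: 54.5 dB, -53.8°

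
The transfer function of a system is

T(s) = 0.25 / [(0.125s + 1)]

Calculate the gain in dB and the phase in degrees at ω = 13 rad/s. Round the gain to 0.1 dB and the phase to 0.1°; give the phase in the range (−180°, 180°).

-17.7 dB, -58.4°

At ω = 13 rad/s:
pole (1 + j13·0.125) = 1 + j1.625 → |·| ≈ 1.908, ∠ ≈ 58.39°
|T| = 0.25 · 1 / (1.908) ≈ 0.13103
Gain = 20 log₁₀(0.13103) ≈ -17.65 dB
∠T = (0°) − (58.39°) = -58.39°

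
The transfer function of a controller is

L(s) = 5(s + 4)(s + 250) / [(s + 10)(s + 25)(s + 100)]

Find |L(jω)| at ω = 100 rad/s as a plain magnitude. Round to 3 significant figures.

At s = jω = j100:
zero (s+4): 4 + j100 → |·| = √(4²+100²) = √10016 ≈ 100.08, ∠ = arctan(100/4) ≈ 87.71°
zero (s+250): 250 + j100 → |·| = √(250²+100²) = √72500 ≈ 269.26, ∠ = arctan(100/250) ≈ 21.80°
pole (s+10): 10 + j100 → |·| = √(10²+100²) = √10100 ≈ 100.5, ∠ = arctan(100/10) ≈ 84.29°
pole (s+25): 25 + j100 → |·| = √(25²+100²) = √10625 ≈ 103.08, ∠ = arctan(100/25) ≈ 75.96°
pole (s+100): 100 + j100 → |·| = √(100²+100²) = √20000 ≈ 141.42, ∠ = arctan(100/100) ≈ 45.00°
|L| = 5 · 26948 / 1.465e+06 ≈ 0.091973

0.0920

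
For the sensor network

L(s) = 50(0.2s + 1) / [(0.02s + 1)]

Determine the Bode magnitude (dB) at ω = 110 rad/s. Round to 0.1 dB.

At ω = 110 rad/s:
zero (1 + j110·0.2) = 1 + j22 → |·| ≈ 22.023, ∠ ≈ 87.40°
pole (1 + j110·0.02) = 1 + j2.2 → |·| ≈ 2.4166, ∠ ≈ 65.56°
|L| = 50 · 22.023 / (2.4166) ≈ 455.66
Gain = 20 log₁₀(455.66) ≈ 53.17 dB

53.2 dB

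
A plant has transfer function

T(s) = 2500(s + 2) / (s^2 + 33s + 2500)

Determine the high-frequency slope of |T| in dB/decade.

Each pole contributes −20 dB/decade at high frequency; each zero contributes +20 dB/decade.
Net: 1 zero(s) − 2 pole(s) → -20 dB/decade.

-20 dB/decade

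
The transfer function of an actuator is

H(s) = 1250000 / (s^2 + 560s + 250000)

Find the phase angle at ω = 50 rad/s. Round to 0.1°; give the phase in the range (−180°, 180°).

-6.5°

At s = jω = j50:
quadratic: (j50)² + 560·j50 + 250000 = 247500 + j28000 → |·| ≈ 2.4908e+05, ∠ ≈ 6.45°
∠H = 0.00° − 6.45° = -6.45°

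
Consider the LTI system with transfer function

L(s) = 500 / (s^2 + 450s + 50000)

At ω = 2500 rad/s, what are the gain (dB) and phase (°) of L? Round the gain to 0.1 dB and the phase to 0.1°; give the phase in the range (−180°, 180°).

-82.0 dB, -169.7°

Substitute s = j2500:
Numerator: 500 = 500 + j0
Denominator: (j2500)^2 + 450(j2500) + 50000 = -6200000 + j1125000
|N| = √(500² + 0²) ≈ 500, ∠N ≈ 0.00°
|D| = √(6200000² + 1125000²) ≈ 6.3012e+06, ∠D ≈ 169.72°
|L| = 500 / 6.3012e+06 ≈ 7.935e-05
Gain = 20 log₁₀(7.935e-05) ≈ -82.01 dB
∠L = 0.00° − 169.72° = -169.72°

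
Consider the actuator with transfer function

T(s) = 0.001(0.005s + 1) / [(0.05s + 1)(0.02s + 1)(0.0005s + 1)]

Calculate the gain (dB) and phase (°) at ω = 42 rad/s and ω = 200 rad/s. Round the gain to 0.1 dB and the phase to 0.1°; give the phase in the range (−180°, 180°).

At ω = 42 rad/s:
zero (1 + j42·0.005) = 1 + j0.21 → |·| ≈ 1.0218, ∠ ≈ 11.86°
pole (1 + j42·0.05) = 1 + j2.1 → |·| ≈ 2.3259, ∠ ≈ 64.54°
pole (1 + j42·0.02) = 1 + j0.84 → |·| ≈ 1.306, ∠ ≈ 40.03°
pole (1 + j42·0.0005) = 1 + j0.021 → |·| ≈ 1.0002, ∠ ≈ 1.20°
|T| = 0.001 · 1.0218 / (2.3259 · 1.306 · 1.0002) ≈ 0.00033631
Gain = 20 log₁₀(0.00033631) ≈ -69.47 dB
∠T = (11.86°) − (64.54° + 40.03° + 1.20°) = -93.91°

At ω = 200 rad/s:
zero (1 + j200·0.005) = 1 + j1 → |·| ≈ 1.4142, ∠ ≈ 45.00°
pole (1 + j200·0.05) = 1 + j10 → |·| ≈ 10.05, ∠ ≈ 84.29°
pole (1 + j200·0.02) = 1 + j4 → |·| ≈ 4.1231, ∠ ≈ 75.96°
pole (1 + j200·0.0005) = 1 + j0.1 → |·| ≈ 1.005, ∠ ≈ 5.71°
|T| = 0.001 · 1.4142 / (10.05 · 4.1231 · 1.005) ≈ 3.3959e-05
Gain = 20 log₁₀(3.3959e-05) ≈ -89.38 dB
∠T = (45.00°) − (84.29° + 75.96° + 5.71°) = -120.96°

ω = 42: -69.5 dB, -93.9°; ω = 200: -89.4 dB, -121.0°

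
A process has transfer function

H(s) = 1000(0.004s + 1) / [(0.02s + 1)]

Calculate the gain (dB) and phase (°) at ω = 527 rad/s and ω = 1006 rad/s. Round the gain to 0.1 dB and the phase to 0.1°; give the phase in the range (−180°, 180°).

ω = 527: 46.9 dB, -20.0°; ω = 1006: 46.3 dB, -11.1°

At ω = 527 rad/s:
zero (1 + j527·0.004) = 1 + j2.108 → |·| ≈ 2.3332, ∠ ≈ 64.62°
pole (1 + j527·0.02) = 1 + j10.54 → |·| ≈ 10.587, ∠ ≈ 84.58°
|H| = 1000 · 2.3332 / (10.587) ≈ 220.38
Gain = 20 log₁₀(220.38) ≈ 46.86 dB
∠H = (64.62°) − (84.58°) = -19.96°

At ω = 1006 rad/s:
zero (1 + j1006·0.004) = 1 + j4.024 → |·| ≈ 4.1464, ∠ ≈ 76.04°
pole (1 + j1006·0.02) = 1 + j20.12 → |·| ≈ 20.145, ∠ ≈ 87.15°
|H| = 1000 · 4.1464 / (20.145) ≈ 205.83
Gain = 20 log₁₀(205.83) ≈ 46.27 dB
∠H = (76.04°) − (87.15°) = -11.11°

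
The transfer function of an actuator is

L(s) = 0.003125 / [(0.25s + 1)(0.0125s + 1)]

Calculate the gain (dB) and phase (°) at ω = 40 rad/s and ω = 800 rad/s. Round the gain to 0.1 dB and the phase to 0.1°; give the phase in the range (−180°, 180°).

At ω = 40 rad/s:
pole (1 + j40·0.25) = 1 + j10 → |·| ≈ 10.05, ∠ ≈ 84.29°
pole (1 + j40·0.0125) = 1 + j0.5 → |·| ≈ 1.118, ∠ ≈ 26.57°
|L| = 0.003125 · 1 / (10.05 · 1.118) ≈ 0.00027813
Gain = 20 log₁₀(0.00027813) ≈ -71.12 dB
∠L = (0°) − (84.29° + 26.57°) = -110.86°

At ω = 800 rad/s:
pole (1 + j800·0.25) = 1 + j200 → |·| ≈ 200, ∠ ≈ 89.71°
pole (1 + j800·0.0125) = 1 + j10 → |·| ≈ 10.05, ∠ ≈ 84.29°
|L| = 0.003125 · 1 / (200 · 10.05) ≈ 1.5547e-06
Gain = 20 log₁₀(1.5547e-06) ≈ -116.17 dB
∠L = (0°) − (89.71° + 84.29°) = -174.00°

ω = 40: -71.1 dB, -110.9°; ω = 800: -116.2 dB, -174.0°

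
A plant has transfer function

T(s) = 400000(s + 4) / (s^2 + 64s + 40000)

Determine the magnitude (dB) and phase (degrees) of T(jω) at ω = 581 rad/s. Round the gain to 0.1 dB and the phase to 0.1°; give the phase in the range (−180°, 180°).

At s = jω = j581:
zero (s+4): 4 + j581 → |·| = √(4²+581²) = √337577 ≈ 581.01, ∠ = arctan(581/4) ≈ 89.61°
quadratic: (j581)² + 64·j581 + 40000 = -297561 + j37184 → |·| ≈ 2.9988e+05, ∠ ≈ 172.88°
|T| = 400000 · 581.01 / 2.9988e+05 ≈ 774.99
Gain = 20 log₁₀(774.99) ≈ 57.79 dB
∠T = 89.61° − 172.88° = -83.27°

57.8 dB, -83.3°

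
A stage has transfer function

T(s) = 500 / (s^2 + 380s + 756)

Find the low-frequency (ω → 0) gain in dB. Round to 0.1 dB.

T(0) = 500 / 756 ≈ 0.66138
20 log₁₀(0.66138) ≈ -3.59 dB

-3.6 dB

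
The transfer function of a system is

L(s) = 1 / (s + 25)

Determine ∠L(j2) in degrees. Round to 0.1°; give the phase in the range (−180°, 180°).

Substitute s = j2:
Numerator: 1 = 1 + j0
Denominator: (j2) + 25 = 25 + j2
|N| = √(1² + 0²) ≈ 1, ∠N ≈ 0.00°
|D| = √(25² + 2²) ≈ 25.08, ∠D ≈ 4.57°
∠L = 0.00° − 4.57° = -4.57°

-4.6°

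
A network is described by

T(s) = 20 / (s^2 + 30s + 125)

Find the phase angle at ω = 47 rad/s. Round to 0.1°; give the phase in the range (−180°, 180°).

Substitute s = j47:
Numerator: 20 = 20 + j0
Denominator: (j47)^2 + 30(j47) + 125 = -2084 + j1410
|N| = √(20² + 0²) ≈ 20, ∠N ≈ 0.00°
|D| = √(2084² + 1410²) ≈ 2516.2, ∠D ≈ 145.92°
∠T = 0.00° − 145.92° = -145.92°

-145.9°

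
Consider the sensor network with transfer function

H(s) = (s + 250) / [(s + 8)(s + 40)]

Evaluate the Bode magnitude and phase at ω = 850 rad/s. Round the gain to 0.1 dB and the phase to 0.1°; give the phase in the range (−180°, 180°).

-58.2 dB, -103.2°

At s = jω = j850:
zero (s+250): 250 + j850 → |·| = √(250²+850²) = √785000 ≈ 886, ∠ = arctan(850/250) ≈ 73.61°
pole (s+8): 8 + j850 → |·| = √(8²+850²) = √722564 ≈ 850.04, ∠ = arctan(850/8) ≈ 89.46°
pole (s+40): 40 + j850 → |·| = √(40²+850²) = √724100 ≈ 850.94, ∠ = arctan(850/40) ≈ 87.31°
|H| = 1 · 886 / 7.2333e+05 ≈ 0.0012249
Gain = 20 log₁₀(0.0012249) ≈ -58.24 dB
∠H = 73.61° − 176.77° = -103.16°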